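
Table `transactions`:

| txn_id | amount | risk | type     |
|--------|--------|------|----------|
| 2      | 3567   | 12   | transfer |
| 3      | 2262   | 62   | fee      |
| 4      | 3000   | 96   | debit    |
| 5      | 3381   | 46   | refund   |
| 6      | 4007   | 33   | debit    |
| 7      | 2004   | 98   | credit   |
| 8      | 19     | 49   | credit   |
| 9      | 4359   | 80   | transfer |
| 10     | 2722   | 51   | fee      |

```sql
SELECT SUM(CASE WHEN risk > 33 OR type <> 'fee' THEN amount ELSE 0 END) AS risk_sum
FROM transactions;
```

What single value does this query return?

25321

txn_id=2: ✓ → 3567
txn_id=3: ✓ → 2262
txn_id=4: ✓ → 3000
txn_id=5: ✓ → 3381
txn_id=6: ✓ → 4007
txn_id=7: ✓ → 2004
txn_id=8: ✓ → 19
txn_id=9: ✓ → 4359
txn_id=10: ✓ → 2722
risk_sum = 3567 + 2262 + 3000 + 3381 + 4007 + 2004 + 19 + 4359 + 2722 = 25321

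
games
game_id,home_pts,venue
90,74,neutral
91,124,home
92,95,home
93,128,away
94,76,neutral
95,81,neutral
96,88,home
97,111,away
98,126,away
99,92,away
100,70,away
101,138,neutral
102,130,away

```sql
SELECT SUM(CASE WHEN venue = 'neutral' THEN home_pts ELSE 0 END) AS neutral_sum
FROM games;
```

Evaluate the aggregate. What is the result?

369

game_id=90: ✓ → 74
game_id=91: ✗
game_id=92: ✗
game_id=93: ✗
game_id=94: ✓ → 76
game_id=95: ✓ → 81
game_id=96: ✗
game_id=97: ✗
game_id=98: ✗
game_id=99: ✗
game_id=100: ✗
game_id=101: ✓ → 138
game_id=102: ✗
neutral_sum = 74 + 76 + 81 + 138 = 369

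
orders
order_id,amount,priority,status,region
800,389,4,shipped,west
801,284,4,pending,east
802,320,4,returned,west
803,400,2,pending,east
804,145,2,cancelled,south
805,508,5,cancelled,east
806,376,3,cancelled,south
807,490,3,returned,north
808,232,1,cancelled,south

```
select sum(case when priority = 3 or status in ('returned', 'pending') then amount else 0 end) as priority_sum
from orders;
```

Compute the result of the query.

1870

order_id=800: ✗
order_id=801: ✓ → 284
order_id=802: ✓ → 320
order_id=803: ✓ → 400
order_id=804: ✗
order_id=805: ✗
order_id=806: ✓ → 376
order_id=807: ✓ → 490
order_id=808: ✗
priority_sum = 284 + 320 + 400 + 376 + 490 = 1870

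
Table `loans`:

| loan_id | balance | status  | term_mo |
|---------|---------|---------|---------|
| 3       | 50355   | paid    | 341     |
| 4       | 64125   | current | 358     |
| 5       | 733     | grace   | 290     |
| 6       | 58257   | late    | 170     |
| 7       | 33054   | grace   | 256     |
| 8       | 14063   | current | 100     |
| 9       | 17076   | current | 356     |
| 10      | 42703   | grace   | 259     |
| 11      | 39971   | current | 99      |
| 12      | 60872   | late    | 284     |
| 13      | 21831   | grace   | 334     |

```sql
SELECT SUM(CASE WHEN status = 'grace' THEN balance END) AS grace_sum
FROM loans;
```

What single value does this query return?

loan_id=3: ✗
loan_id=4: ✗
loan_id=5: ✓ → 733
loan_id=6: ✗
loan_id=7: ✓ → 33054
loan_id=8: ✗
loan_id=9: ✗
loan_id=10: ✓ → 42703
loan_id=11: ✗
loan_id=12: ✗
loan_id=13: ✓ → 21831
grace_sum = 733 + 33054 + 42703 + 21831 = 98321

98321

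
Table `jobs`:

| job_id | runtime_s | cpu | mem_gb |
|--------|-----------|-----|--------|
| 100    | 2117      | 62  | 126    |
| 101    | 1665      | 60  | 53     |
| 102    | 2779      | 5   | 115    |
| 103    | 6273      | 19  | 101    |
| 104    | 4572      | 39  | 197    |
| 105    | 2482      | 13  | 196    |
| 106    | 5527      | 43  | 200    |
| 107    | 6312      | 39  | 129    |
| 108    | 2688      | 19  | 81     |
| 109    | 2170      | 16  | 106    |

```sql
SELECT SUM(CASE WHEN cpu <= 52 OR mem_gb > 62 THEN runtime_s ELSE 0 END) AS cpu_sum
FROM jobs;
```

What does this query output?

34920

job_id=100: ✓ → 2117
job_id=101: ✗
job_id=102: ✓ → 2779
job_id=103: ✓ → 6273
job_id=104: ✓ → 4572
job_id=105: ✓ → 2482
job_id=106: ✓ → 5527
job_id=107: ✓ → 6312
job_id=108: ✓ → 2688
job_id=109: ✓ → 2170
cpu_sum = 2117 + 2779 + 6273 + 4572 + 2482 + 5527 + 6312 + 2688 + 2170 = 34920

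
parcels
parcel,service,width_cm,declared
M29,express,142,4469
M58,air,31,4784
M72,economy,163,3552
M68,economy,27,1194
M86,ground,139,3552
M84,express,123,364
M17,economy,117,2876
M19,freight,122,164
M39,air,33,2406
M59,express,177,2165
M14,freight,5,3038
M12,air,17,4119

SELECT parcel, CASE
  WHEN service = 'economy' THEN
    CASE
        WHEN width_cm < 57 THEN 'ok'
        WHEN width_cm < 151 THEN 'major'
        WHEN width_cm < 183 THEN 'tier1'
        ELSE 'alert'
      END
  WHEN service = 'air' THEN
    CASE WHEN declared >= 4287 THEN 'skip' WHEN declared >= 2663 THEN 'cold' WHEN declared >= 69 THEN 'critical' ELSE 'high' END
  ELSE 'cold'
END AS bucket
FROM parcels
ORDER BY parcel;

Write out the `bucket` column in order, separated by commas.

cold, cold, major, cold, cold, critical, skip, cold, ok, tier1, cold, cold

parcel=M12: service='air' → inner[declared >= 2663] → cold
parcel=M14: service='freight' → outer ELSE → cold
parcel=M17: service='economy' → inner[width_cm < 151] → major
parcel=M19: service='freight' → outer ELSE → cold
parcel=M29: service='express' → outer ELSE → cold
parcel=M39: service='air' → inner[declared >= 69] → critical
parcel=M58: service='air' → inner[declared >= 4287] → skip
parcel=M59: service='express' → outer ELSE → cold
parcel=M68: service='economy' → inner[width_cm < 57] → ok
parcel=M72: service='economy' → inner[width_cm < 183] → tier1
parcel=M84: service='express' → outer ELSE → cold
parcel=M86: service='ground' → outer ELSE → cold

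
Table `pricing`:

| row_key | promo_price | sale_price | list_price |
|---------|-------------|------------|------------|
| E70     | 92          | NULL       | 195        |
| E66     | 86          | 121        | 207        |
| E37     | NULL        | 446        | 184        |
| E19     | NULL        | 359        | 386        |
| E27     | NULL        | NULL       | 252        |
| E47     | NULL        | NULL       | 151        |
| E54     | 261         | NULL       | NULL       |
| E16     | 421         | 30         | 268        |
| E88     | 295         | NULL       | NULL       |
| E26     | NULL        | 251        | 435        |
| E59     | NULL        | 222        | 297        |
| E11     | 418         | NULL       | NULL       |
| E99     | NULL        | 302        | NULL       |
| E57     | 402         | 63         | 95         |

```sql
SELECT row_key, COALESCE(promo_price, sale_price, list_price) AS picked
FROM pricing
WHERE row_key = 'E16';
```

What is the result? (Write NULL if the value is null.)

row_key = E16: promo_price=421, sale_price=30, list_price=268.
promo_price=421 → 421

421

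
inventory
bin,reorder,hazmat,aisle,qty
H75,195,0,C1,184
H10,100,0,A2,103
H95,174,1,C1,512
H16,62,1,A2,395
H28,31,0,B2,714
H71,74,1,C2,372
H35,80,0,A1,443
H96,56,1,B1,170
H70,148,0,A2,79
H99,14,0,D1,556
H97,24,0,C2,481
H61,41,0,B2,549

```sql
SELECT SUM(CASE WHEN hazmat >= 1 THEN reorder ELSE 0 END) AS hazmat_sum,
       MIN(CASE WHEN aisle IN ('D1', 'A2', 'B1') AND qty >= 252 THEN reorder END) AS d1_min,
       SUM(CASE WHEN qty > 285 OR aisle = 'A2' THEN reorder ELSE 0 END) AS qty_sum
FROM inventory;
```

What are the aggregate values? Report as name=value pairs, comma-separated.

[hazmat_sum: hazmat >= 1]
bin=H75: ✗
bin=H10: ✗
bin=H95: ✓ → 174
bin=H16: ✓ → 62
bin=H28: ✗
bin=H71: ✓ → 74
bin=H35: ✗
bin=H96: ✓ → 56
bin=H70: ✗
bin=H99: ✗
bin=H97: ✗
bin=H61: ✗
hazmat_sum = 174 + 62 + 74 + 56 = 366
—
[d1_min: aisle IN ('D1', 'A2', 'B1') AND qty >= 252]
bin=H75: ✗
bin=H10: ✗
bin=H95: ✗
bin=H16: ✓ → 62
bin=H28: ✗
bin=H71: ✗
bin=H35: ✗
bin=H96: ✗
bin=H70: ✗
bin=H99: ✓ → 14
bin=H97: ✗
bin=H61: ✗
d1_min = MIN(62, 14) = 14
—
[qty_sum: qty > 285 OR aisle = 'A2']
bin=H75: ✗
bin=H10: ✓ → 100
bin=H95: ✓ → 174
bin=H16: ✓ → 62
bin=H28: ✓ → 31
bin=H71: ✓ → 74
bin=H35: ✓ → 80
bin=H96: ✗
bin=H70: ✓ → 148
bin=H99: ✓ → 14
bin=H97: ✓ → 24
bin=H61: ✓ → 41
qty_sum = 100 + 174 + 62 + 31 + 74 + 80 + 148 + 14 + 24 + 41 = 748

hazmat_sum=366, d1_min=14, qty_sum=748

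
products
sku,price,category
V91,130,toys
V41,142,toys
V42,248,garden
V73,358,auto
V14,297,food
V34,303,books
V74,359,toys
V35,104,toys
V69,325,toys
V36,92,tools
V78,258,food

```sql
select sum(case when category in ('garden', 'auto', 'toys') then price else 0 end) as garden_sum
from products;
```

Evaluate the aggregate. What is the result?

sku=V91: ✓ → 130
sku=V41: ✓ → 142
sku=V42: ✓ → 248
sku=V73: ✓ → 358
sku=V14: ✗
sku=V34: ✗
sku=V74: ✓ → 359
sku=V35: ✓ → 104
sku=V69: ✓ → 325
sku=V36: ✗
sku=V78: ✗
garden_sum = 130 + 142 + 248 + 358 + 359 + 104 + 325 = 1666

1666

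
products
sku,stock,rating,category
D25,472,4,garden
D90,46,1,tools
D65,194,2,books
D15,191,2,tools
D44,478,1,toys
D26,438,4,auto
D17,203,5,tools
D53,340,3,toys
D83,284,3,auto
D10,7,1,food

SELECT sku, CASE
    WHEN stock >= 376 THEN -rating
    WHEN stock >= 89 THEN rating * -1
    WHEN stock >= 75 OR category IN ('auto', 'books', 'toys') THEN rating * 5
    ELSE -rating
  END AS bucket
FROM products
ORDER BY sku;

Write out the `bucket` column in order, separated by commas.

-1, -2, -5, -4, -4, -1, -3, -2, -3, -1

sku=D10: ELSE → -1
sku=D15: stock >= 89 → -2
sku=D17: stock >= 89 → -5
sku=D25: stock >= 376 → -4
sku=D26: stock >= 376 → -4
sku=D44: stock >= 376 → -1
sku=D53: stock >= 89 → -3
sku=D65: stock >= 89 → -2
sku=D83: stock >= 89 → -3
sku=D90: ELSE → -1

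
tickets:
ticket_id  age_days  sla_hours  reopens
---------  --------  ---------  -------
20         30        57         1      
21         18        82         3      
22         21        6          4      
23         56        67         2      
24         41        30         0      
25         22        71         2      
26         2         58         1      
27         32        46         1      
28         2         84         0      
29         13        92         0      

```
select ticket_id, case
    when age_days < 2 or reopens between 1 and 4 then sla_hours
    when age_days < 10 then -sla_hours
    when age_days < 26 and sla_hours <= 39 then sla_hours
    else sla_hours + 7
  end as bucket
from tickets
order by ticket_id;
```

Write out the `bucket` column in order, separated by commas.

57, 82, 6, 67, 37, 71, 58, 46, -84, 99

ticket_id=20: age_days < 2 or reopens between 1 and 4 → 57
ticket_id=21: age_days < 2 or reopens between 1 and 4 → 82
ticket_id=22: age_days < 2 or reopens between 1 and 4 → 6
ticket_id=23: age_days < 2 or reopens between 1 and 4 → 67
ticket_id=24: ELSE → 37
ticket_id=25: age_days < 2 or reopens between 1 and 4 → 71
ticket_id=26: age_days < 2 or reopens between 1 and 4 → 58
ticket_id=27: age_days < 2 or reopens between 1 and 4 → 46
ticket_id=28: age_days < 10 → -84
ticket_id=29: ELSE → 99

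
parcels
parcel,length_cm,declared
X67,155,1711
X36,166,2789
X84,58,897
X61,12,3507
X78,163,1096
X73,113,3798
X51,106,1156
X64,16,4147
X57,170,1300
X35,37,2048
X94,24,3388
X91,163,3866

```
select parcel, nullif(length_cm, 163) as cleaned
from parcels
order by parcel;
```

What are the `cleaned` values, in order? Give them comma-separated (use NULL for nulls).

parcel=X35: length_cm=37 vs 163: differ → 37
parcel=X36: length_cm=166 vs 163: differ → 166
parcel=X51: length_cm=106 vs 163: differ → 106
parcel=X57: length_cm=170 vs 163: differ → 170
parcel=X61: length_cm=12 vs 163: differ → 12
parcel=X64: length_cm=16 vs 163: differ → 16
parcel=X67: length_cm=155 vs 163: differ → 155
parcel=X73: length_cm=113 vs 163: differ → 113
parcel=X78: length_cm=163 vs 163: equal → NULL
parcel=X84: length_cm=58 vs 163: differ → 58
parcel=X91: length_cm=163 vs 163: equal → NULL
parcel=X94: length_cm=24 vs 163: differ → 24

37, 166, 106, 170, 12, 16, 155, 113, NULL, 58, NULL, 24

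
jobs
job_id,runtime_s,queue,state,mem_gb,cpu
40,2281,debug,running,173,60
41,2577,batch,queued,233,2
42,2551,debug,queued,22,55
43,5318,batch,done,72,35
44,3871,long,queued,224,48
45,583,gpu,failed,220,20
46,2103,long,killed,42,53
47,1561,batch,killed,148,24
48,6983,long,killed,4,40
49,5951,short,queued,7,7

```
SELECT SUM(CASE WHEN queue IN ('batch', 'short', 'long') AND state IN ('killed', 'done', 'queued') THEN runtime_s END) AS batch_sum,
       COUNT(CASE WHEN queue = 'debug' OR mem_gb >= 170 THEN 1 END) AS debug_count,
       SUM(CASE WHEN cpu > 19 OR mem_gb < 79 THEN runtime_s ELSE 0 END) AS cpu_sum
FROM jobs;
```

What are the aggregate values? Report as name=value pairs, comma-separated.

batch_sum=28364, debug_count=5, cpu_sum=31202

[batch_sum: queue IN ('batch', 'short', 'long') AND state IN ('killed', 'done', 'queued')]
job_id=40: ✗
job_id=41: ✓ → 2577
job_id=42: ✗
job_id=43: ✓ → 5318
job_id=44: ✓ → 3871
job_id=45: ✗
job_id=46: ✓ → 2103
job_id=47: ✓ → 1561
job_id=48: ✓ → 6983
job_id=49: ✓ → 5951
batch_sum = 2577 + 5318 + 3871 + 2103 + 1561 + 6983 + 5951 = 28364
—
[debug_count: queue = 'debug' OR mem_gb >= 170]
job_id=40: ✓ → 1
job_id=41: ✓ → 1
job_id=42: ✓ → 1
job_id=43: ✗
job_id=44: ✓ → 1
job_id=45: ✓ → 1
job_id=46: ✗
job_id=47: ✗
job_id=48: ✗
job_id=49: ✗
debug_count = COUNT(1, 1, 1, 1, 1) = 5
—
[cpu_sum: cpu > 19 OR mem_gb < 79]
job_id=40: ✓ → 2281
job_id=41: ✗
job_id=42: ✓ → 2551
job_id=43: ✓ → 5318
job_id=44: ✓ → 3871
job_id=45: ✓ → 583
job_id=46: ✓ → 2103
job_id=47: ✓ → 1561
job_id=48: ✓ → 6983
job_id=49: ✓ → 5951
cpu_sum = 2281 + 2551 + 5318 + 3871 + 583 + 2103 + 1561 + 6983 + 5951 = 31202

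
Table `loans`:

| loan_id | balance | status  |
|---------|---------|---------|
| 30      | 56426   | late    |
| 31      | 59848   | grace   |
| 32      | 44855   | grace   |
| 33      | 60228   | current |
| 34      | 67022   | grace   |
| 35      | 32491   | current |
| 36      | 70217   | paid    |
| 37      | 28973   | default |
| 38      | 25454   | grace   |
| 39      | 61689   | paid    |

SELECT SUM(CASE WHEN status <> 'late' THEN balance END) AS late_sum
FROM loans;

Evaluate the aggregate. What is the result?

loan_id=30: ✗
loan_id=31: ✓ → 59848
loan_id=32: ✓ → 44855
loan_id=33: ✓ → 60228
loan_id=34: ✓ → 67022
loan_id=35: ✓ → 32491
loan_id=36: ✓ → 70217
loan_id=37: ✓ → 28973
loan_id=38: ✓ → 25454
loan_id=39: ✓ → 61689
late_sum = 59848 + 44855 + 60228 + 67022 + 32491 + 70217 + 28973 + 25454 + 61689 = 450777

450777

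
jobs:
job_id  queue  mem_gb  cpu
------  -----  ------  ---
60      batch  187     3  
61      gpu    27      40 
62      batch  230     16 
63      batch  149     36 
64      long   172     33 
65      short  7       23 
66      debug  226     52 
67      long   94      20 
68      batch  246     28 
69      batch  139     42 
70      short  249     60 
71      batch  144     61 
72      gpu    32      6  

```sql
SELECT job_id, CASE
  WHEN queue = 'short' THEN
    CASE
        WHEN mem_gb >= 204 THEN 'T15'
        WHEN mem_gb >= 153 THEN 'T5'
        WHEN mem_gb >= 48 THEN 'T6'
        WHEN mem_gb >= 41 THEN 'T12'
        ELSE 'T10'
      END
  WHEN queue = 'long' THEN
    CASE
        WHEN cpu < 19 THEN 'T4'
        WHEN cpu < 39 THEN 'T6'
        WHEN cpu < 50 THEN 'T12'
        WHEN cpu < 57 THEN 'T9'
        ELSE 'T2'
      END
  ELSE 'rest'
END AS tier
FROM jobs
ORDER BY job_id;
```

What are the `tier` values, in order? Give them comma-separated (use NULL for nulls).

job_id=60: queue='batch' → outer ELSE → rest
job_id=61: queue='gpu' → outer ELSE → rest
job_id=62: queue='batch' → outer ELSE → rest
job_id=63: queue='batch' → outer ELSE → rest
job_id=64: queue='long' → inner[cpu < 39] → T6
job_id=65: queue='short' → inner[ELSE] → T10
job_id=66: queue='debug' → outer ELSE → rest
job_id=67: queue='long' → inner[cpu < 39] → T6
job_id=68: queue='batch' → outer ELSE → rest
job_id=69: queue='batch' → outer ELSE → rest
job_id=70: queue='short' → inner[mem_gb >= 204] → T15
job_id=71: queue='batch' → outer ELSE → rest
job_id=72: queue='gpu' → outer ELSE → rest

rest, rest, rest, rest, T6, T10, rest, T6, rest, rest, T15, rest, rest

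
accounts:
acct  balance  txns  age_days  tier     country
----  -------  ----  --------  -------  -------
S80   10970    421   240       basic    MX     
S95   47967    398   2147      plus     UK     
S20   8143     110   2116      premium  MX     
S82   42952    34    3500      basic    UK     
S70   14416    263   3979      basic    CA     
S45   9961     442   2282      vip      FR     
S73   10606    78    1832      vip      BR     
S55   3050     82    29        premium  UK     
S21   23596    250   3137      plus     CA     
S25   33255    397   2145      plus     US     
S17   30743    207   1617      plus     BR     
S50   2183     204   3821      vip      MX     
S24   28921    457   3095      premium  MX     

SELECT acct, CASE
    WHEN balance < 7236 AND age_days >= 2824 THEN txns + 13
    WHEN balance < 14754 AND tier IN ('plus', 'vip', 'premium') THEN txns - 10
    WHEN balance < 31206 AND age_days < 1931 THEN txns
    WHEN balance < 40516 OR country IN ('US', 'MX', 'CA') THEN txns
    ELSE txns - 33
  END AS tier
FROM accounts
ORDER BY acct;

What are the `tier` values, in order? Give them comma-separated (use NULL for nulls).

207, 100, 250, 457, 397, 432, 217, 72, 263, 68, 421, 1, 365

acct=S17: balance < 31206 AND age_days < 1931 → 207
acct=S20: balance < 14754 AND tier IN ('plus', 'vip', 'premium') → 100
acct=S21: balance < 40516 OR country IN ('US', 'MX', 'CA') → 250
acct=S24: balance < 40516 OR country IN ('US', 'MX', 'CA') → 457
acct=S25: balance < 40516 OR country IN ('US', 'MX', 'CA') → 397
acct=S45: balance < 14754 AND tier IN ('plus', 'vip', 'premium') → 432
acct=S50: balance < 7236 AND age_days >= 2824 → 217
acct=S55: balance < 14754 AND tier IN ('plus', 'vip', 'premium') → 72
acct=S70: balance < 40516 OR country IN ('US', 'MX', 'CA') → 263
acct=S73: balance < 14754 AND tier IN ('plus', 'vip', 'premium') → 68
acct=S80: balance < 31206 AND age_days < 1931 → 421
acct=S82: ELSE → 1
acct=S95: ELSE → 365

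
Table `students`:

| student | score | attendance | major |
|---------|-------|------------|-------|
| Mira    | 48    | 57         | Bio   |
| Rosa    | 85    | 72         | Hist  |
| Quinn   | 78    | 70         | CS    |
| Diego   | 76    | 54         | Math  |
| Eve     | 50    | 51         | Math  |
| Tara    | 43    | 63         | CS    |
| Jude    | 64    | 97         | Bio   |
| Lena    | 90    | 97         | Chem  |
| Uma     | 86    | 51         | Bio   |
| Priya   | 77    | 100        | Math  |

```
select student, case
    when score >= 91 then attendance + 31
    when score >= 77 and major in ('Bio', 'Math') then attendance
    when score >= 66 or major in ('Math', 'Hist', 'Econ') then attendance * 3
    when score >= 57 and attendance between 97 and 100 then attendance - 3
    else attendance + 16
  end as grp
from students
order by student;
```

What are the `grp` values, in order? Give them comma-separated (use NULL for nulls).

student=Diego: score >= 66 or major in ('Math', 'Hist', 'Econ') → 162
student=Eve: score >= 66 or major in ('Math', 'Hist', 'Econ') → 153
student=Jude: score >= 57 and attendance between 97 and 100 → 94
student=Lena: score >= 66 or major in ('Math', 'Hist', 'Econ') → 291
student=Mira: ELSE → 73
student=Priya: score >= 77 and major in ('Bio', 'Math') → 100
student=Quinn: score >= 66 or major in ('Math', 'Hist', 'Econ') → 210
student=Rosa: score >= 66 or major in ('Math', 'Hist', 'Econ') → 216
student=Tara: ELSE → 79
student=Uma: score >= 77 and major in ('Bio', 'Math') → 51

162, 153, 94, 291, 73, 100, 210, 216, 79, 51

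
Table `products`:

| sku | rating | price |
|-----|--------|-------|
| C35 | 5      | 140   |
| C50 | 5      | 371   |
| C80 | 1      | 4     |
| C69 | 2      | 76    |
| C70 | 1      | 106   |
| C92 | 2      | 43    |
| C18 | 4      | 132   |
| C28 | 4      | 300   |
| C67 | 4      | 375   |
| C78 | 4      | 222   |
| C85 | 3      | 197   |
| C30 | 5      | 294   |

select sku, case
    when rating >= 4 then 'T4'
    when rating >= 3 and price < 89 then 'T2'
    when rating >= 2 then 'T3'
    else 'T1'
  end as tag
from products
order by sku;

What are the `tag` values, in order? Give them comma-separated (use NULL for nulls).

T4, T4, T4, T4, T4, T4, T3, T1, T4, T1, T3, T3

sku=C18: rating >= 4 → T4
sku=C28: rating >= 4 → T4
sku=C30: rating >= 4 → T4
sku=C35: rating >= 4 → T4
sku=C50: rating >= 4 → T4
sku=C67: rating >= 4 → T4
sku=C69: rating >= 2 → T3
sku=C70: ELSE → T1
sku=C78: rating >= 4 → T4
sku=C80: ELSE → T1
sku=C85: rating >= 2 → T3
sku=C92: rating >= 2 → T3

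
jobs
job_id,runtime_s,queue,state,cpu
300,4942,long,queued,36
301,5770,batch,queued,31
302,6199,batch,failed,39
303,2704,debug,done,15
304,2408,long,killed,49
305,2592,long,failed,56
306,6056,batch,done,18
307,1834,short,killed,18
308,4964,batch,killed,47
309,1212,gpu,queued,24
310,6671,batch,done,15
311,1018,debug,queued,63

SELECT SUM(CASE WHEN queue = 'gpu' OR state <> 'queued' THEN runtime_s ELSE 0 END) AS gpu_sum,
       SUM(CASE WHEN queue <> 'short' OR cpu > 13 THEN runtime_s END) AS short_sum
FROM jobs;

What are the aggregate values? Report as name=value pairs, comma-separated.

[gpu_sum: queue = 'gpu' OR state <> 'queued']
job_id=300: ✗
job_id=301: ✗
job_id=302: ✓ → 6199
job_id=303: ✓ → 2704
job_id=304: ✓ → 2408
job_id=305: ✓ → 2592
job_id=306: ✓ → 6056
job_id=307: ✓ → 1834
job_id=308: ✓ → 4964
job_id=309: ✓ → 1212
job_id=310: ✓ → 6671
job_id=311: ✗
gpu_sum = 6199 + 2704 + 2408 + 2592 + 6056 + 1834 + 4964 + 1212 + 6671 = 34640
—
[short_sum: queue <> 'short' OR cpu > 13]
job_id=300: ✓ → 4942
job_id=301: ✓ → 5770
job_id=302: ✓ → 6199
job_id=303: ✓ → 2704
job_id=304: ✓ → 2408
job_id=305: ✓ → 2592
job_id=306: ✓ → 6056
job_id=307: ✓ → 1834
job_id=308: ✓ → 4964
job_id=309: ✓ → 1212
job_id=310: ✓ → 6671
job_id=311: ✓ → 1018
short_sum = 4942 + 5770 + 6199 + 2704 + 2408 + 2592 + 6056 + 1834 + 4964 + 1212 + 6671 + 1018 = 46370

gpu_sum=34640, short_sum=46370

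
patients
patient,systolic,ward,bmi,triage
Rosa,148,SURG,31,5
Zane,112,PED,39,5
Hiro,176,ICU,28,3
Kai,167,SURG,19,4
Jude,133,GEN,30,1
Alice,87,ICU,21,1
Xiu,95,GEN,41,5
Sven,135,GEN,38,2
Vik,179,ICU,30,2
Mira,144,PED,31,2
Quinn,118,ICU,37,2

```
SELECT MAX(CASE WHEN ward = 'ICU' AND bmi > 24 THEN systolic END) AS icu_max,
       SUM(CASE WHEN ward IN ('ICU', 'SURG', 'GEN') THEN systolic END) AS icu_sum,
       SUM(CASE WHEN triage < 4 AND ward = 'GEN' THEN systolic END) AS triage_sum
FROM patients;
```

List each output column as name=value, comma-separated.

[icu_max: ward = 'ICU' AND bmi > 24]
patient=Rosa: ✗
patient=Zane: ✗
patient=Hiro: ✓ → 176
patient=Kai: ✗
patient=Jude: ✗
patient=Alice: ✗
patient=Xiu: ✗
patient=Sven: ✗
patient=Vik: ✓ → 179
patient=Mira: ✗
patient=Quinn: ✓ → 118
icu_max = MAX(176, 179, 118) = 179
—
[icu_sum: ward IN ('ICU', 'SURG', 'GEN')]
patient=Rosa: ✓ → 148
patient=Zane: ✗
patient=Hiro: ✓ → 176
patient=Kai: ✓ → 167
patient=Jude: ✓ → 133
patient=Alice: ✓ → 87
patient=Xiu: ✓ → 95
patient=Sven: ✓ → 135
patient=Vik: ✓ → 179
patient=Mira: ✗
patient=Quinn: ✓ → 118
icu_sum = 148 + 176 + 167 + 133 + 87 + 95 + 135 + 179 + 118 = 1238
—
[triage_sum: triage < 4 AND ward = 'GEN']
patient=Rosa: ✗
patient=Zane: ✗
patient=Hiro: ✗
patient=Kai: ✗
patient=Jude: ✓ → 133
patient=Alice: ✗
patient=Xiu: ✗
patient=Sven: ✓ → 135
patient=Vik: ✗
patient=Mira: ✗
patient=Quinn: ✗
triage_sum = 133 + 135 = 268

icu_max=179, icu_sum=1238, triage_sum=268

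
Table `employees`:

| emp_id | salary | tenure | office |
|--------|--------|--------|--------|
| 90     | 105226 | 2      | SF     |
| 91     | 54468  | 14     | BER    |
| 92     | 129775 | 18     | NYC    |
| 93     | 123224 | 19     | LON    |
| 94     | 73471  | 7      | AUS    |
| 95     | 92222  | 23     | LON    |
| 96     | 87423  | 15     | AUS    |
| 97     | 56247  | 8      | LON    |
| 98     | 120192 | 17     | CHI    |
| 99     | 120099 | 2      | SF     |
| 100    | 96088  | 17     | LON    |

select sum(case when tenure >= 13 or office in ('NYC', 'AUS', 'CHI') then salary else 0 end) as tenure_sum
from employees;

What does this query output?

emp_id=90: ✗
emp_id=91: ✓ → 54468
emp_id=92: ✓ → 129775
emp_id=93: ✓ → 123224
emp_id=94: ✓ → 73471
emp_id=95: ✓ → 92222
emp_id=96: ✓ → 87423
emp_id=97: ✗
emp_id=98: ✓ → 120192
emp_id=99: ✗
emp_id=100: ✓ → 96088
tenure_sum = 54468 + 129775 + 123224 + 73471 + 92222 + 87423 + 120192 + 96088 = 776863

776863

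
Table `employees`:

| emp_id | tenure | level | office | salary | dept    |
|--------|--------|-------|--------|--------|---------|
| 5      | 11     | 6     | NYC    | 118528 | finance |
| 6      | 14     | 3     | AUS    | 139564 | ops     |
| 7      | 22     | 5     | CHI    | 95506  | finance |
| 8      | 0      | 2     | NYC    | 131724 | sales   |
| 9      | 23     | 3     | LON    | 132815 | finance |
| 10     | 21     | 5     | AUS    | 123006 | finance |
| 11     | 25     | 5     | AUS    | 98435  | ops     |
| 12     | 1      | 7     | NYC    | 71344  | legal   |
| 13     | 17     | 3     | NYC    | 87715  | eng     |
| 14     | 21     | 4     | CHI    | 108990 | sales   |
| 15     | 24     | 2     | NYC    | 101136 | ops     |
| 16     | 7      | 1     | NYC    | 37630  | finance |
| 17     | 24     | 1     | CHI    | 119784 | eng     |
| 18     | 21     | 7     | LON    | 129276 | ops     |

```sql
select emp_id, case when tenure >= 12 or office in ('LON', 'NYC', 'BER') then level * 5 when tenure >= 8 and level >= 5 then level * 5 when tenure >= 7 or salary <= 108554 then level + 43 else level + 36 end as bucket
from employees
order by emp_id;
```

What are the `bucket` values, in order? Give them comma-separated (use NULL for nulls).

emp_id=5: tenure >= 12 or office in ('LON', 'NYC', 'BER') → 30
emp_id=6: tenure >= 12 or office in ('LON', 'NYC', 'BER') → 15
emp_id=7: tenure >= 12 or office in ('LON', 'NYC', 'BER') → 25
emp_id=8: tenure >= 12 or office in ('LON', 'NYC', 'BER') → 10
emp_id=9: tenure >= 12 or office in ('LON', 'NYC', 'BER') → 15
emp_id=10: tenure >= 12 or office in ('LON', 'NYC', 'BER') → 25
emp_id=11: tenure >= 12 or office in ('LON', 'NYC', 'BER') → 25
emp_id=12: tenure >= 12 or office in ('LON', 'NYC', 'BER') → 35
emp_id=13: tenure >= 12 or office in ('LON', 'NYC', 'BER') → 15
emp_id=14: tenure >= 12 or office in ('LON', 'NYC', 'BER') → 20
emp_id=15: tenure >= 12 or office in ('LON', 'NYC', 'BER') → 10
emp_id=16: tenure >= 12 or office in ('LON', 'NYC', 'BER') → 5
emp_id=17: tenure >= 12 or office in ('LON', 'NYC', 'BER') → 5
emp_id=18: tenure >= 12 or office in ('LON', 'NYC', 'BER') → 35

30, 15, 25, 10, 15, 25, 25, 35, 15, 20, 10, 5, 5, 35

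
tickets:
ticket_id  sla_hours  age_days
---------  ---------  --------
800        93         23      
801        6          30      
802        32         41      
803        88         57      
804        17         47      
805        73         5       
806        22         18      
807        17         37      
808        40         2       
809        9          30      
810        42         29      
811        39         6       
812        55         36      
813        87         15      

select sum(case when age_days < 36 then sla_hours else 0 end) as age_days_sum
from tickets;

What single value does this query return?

ticket_id=800: ✓ → 93
ticket_id=801: ✓ → 6
ticket_id=802: ✗
ticket_id=803: ✗
ticket_id=804: ✗
ticket_id=805: ✓ → 73
ticket_id=806: ✓ → 22
ticket_id=807: ✗
ticket_id=808: ✓ → 40
ticket_id=809: ✓ → 9
ticket_id=810: ✓ → 42
ticket_id=811: ✓ → 39
ticket_id=812: ✗
ticket_id=813: ✓ → 87
age_days_sum = 93 + 6 + 73 + 22 + 40 + 9 + 42 + 39 + 87 = 411

411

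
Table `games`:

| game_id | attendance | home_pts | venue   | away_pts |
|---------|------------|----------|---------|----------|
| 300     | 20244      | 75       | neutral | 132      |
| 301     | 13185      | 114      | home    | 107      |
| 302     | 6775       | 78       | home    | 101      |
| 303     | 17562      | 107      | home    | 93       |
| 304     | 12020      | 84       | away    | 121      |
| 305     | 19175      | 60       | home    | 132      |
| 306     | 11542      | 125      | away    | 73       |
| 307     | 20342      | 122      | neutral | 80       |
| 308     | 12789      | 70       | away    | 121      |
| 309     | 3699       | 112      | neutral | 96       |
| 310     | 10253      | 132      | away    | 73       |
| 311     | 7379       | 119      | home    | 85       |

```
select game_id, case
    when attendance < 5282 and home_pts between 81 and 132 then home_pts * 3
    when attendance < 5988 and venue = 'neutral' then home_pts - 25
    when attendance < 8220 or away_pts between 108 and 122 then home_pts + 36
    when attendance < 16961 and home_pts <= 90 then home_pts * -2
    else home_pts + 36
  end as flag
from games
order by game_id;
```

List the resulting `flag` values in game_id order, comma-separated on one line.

111, 150, 114, 143, 120, 96, 161, 158, 106, 336, 168, 155

game_id=300: ELSE → 111
game_id=301: ELSE → 150
game_id=302: attendance < 8220 or away_pts between 108 and 122 → 114
game_id=303: ELSE → 143
game_id=304: attendance < 8220 or away_pts between 108 and 122 → 120
game_id=305: ELSE → 96
game_id=306: ELSE → 161
game_id=307: ELSE → 158
game_id=308: attendance < 8220 or away_pts between 108 and 122 → 106
game_id=309: attendance < 5282 and home_pts between 81 and 132 → 336
game_id=310: ELSE → 168
game_id=311: attendance < 8220 or away_pts between 108 and 122 → 155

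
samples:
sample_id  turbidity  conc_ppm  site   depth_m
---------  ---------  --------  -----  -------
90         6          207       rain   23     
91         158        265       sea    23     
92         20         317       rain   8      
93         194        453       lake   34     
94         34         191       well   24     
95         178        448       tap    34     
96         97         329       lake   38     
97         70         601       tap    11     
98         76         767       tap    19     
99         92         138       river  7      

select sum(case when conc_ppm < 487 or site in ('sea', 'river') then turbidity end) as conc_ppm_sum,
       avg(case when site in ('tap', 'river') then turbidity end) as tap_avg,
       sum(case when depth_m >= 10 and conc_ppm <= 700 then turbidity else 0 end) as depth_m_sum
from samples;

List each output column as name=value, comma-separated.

conc_ppm_sum=779, tap_avg=104, depth_m_sum=737

[conc_ppm_sum: conc_ppm < 487 or site in ('sea', 'river')]
sample_id=90: ✓ → 6
sample_id=91: ✓ → 158
sample_id=92: ✓ → 20
sample_id=93: ✓ → 194
sample_id=94: ✓ → 34
sample_id=95: ✓ → 178
sample_id=96: ✓ → 97
sample_id=97: ✗
sample_id=98: ✗
sample_id=99: ✓ → 92
conc_ppm_sum = 6 + 158 + 20 + 194 + 34 + 178 + 97 + 92 = 779
—
[tap_avg: site in ('tap', 'river')]
sample_id=90: ✗
sample_id=91: ✗
sample_id=92: ✗
sample_id=93: ✗
sample_id=94: ✗
sample_id=95: ✓ → 178
sample_id=96: ✗
sample_id=97: ✓ → 70
sample_id=98: ✓ → 76
sample_id=99: ✓ → 92
tap_avg = (178 + 70 + 76 + 92) / 4 = 104
—
[depth_m_sum: depth_m >= 10 and conc_ppm <= 700]
sample_id=90: ✓ → 6
sample_id=91: ✓ → 158
sample_id=92: ✗
sample_id=93: ✓ → 194
sample_id=94: ✓ → 34
sample_id=95: ✓ → 178
sample_id=96: ✓ → 97
sample_id=97: ✓ → 70
sample_id=98: ✗
sample_id=99: ✗
depth_m_sum = 6 + 158 + 194 + 34 + 178 + 97 + 70 = 737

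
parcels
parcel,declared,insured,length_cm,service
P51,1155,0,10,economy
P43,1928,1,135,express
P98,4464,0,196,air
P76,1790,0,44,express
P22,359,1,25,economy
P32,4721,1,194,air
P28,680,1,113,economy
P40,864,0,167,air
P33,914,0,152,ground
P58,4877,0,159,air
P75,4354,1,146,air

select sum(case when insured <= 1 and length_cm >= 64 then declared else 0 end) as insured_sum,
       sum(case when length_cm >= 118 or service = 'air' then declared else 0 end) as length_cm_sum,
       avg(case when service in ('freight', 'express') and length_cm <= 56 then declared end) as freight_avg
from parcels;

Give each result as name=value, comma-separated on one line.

[insured_sum: insured <= 1 and length_cm >= 64]
parcel=P51: ✗
parcel=P43: ✓ → 1928
parcel=P98: ✓ → 4464
parcel=P76: ✗
parcel=P22: ✗
parcel=P32: ✓ → 4721
parcel=P28: ✓ → 680
parcel=P40: ✓ → 864
parcel=P33: ✓ → 914
parcel=P58: ✓ → 4877
parcel=P75: ✓ → 4354
insured_sum = 1928 + 4464 + 4721 + 680 + 864 + 914 + 4877 + 4354 = 22802
—
[length_cm_sum: length_cm >= 118 or service = 'air']
parcel=P51: ✗
parcel=P43: ✓ → 1928
parcel=P98: ✓ → 4464
parcel=P76: ✗
parcel=P22: ✗
parcel=P32: ✓ → 4721
parcel=P28: ✗
parcel=P40: ✓ → 864
parcel=P33: ✓ → 914
parcel=P58: ✓ → 4877
parcel=P75: ✓ → 4354
length_cm_sum = 1928 + 4464 + 4721 + 864 + 914 + 4877 + 4354 = 22122
—
[freight_avg: service in ('freight', 'express') and length_cm <= 56]
parcel=P51: ✗
parcel=P43: ✗
parcel=P98: ✗
parcel=P76: ✓ → 1790
parcel=P22: ✗
parcel=P32: ✗
parcel=P28: ✗
parcel=P40: ✗
parcel=P33: ✗
parcel=P58: ✗
parcel=P75: ✗
freight_avg = 1790

insured_sum=22802, length_cm_sum=22122, freight_avg=1790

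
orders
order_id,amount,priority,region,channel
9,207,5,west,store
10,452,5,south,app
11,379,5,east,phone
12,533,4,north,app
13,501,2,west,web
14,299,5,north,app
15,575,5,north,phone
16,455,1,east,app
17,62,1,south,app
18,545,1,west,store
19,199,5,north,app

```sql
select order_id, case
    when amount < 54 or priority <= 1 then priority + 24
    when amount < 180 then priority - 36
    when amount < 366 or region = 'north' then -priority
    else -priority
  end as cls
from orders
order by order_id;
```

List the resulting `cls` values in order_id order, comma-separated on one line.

order_id=9: amount < 366 or region = 'north' → -5
order_id=10: ELSE → -5
order_id=11: ELSE → -5
order_id=12: amount < 366 or region = 'north' → -4
order_id=13: ELSE → -2
order_id=14: amount < 366 or region = 'north' → -5
order_id=15: amount < 366 or region = 'north' → -5
order_id=16: amount < 54 or priority <= 1 → 25
order_id=17: amount < 54 or priority <= 1 → 25
order_id=18: amount < 54 or priority <= 1 → 25
order_id=19: amount < 366 or region = 'north' → -5

-5, -5, -5, -4, -2, -5, -5, 25, 25, 25, -5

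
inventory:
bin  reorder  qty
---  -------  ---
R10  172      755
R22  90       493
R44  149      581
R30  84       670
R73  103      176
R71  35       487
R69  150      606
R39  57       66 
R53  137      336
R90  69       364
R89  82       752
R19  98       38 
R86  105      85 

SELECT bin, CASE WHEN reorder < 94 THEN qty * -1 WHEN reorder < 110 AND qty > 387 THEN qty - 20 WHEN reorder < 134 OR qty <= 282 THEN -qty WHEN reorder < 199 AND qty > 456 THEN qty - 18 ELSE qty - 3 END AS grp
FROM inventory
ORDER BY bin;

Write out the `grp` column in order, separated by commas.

737, -38, -493, -670, -66, 563, 333, 588, -487, -176, -85, -752, -364

bin=R10: reorder < 199 AND qty > 456 → 737
bin=R19: reorder < 134 OR qty <= 282 → -38
bin=R22: reorder < 94 → -493
bin=R30: reorder < 94 → -670
bin=R39: reorder < 94 → -66
bin=R44: reorder < 199 AND qty > 456 → 563
bin=R53: ELSE → 333
bin=R69: reorder < 199 AND qty > 456 → 588
bin=R71: reorder < 94 → -487
bin=R73: reorder < 134 OR qty <= 282 → -176
bin=R86: reorder < 134 OR qty <= 282 → -85
bin=R89: reorder < 94 → -752
bin=R90: reorder < 94 → -364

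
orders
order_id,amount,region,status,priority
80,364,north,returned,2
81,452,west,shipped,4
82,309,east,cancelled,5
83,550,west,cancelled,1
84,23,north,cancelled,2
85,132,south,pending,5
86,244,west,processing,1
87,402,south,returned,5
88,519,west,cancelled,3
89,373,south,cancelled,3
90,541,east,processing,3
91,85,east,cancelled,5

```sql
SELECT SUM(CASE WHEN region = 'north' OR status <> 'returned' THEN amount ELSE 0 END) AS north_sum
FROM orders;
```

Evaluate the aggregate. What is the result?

3592

order_id=80: ✓ → 364
order_id=81: ✓ → 452
order_id=82: ✓ → 309
order_id=83: ✓ → 550
order_id=84: ✓ → 23
order_id=85: ✓ → 132
order_id=86: ✓ → 244
order_id=87: ✗
order_id=88: ✓ → 519
order_id=89: ✓ → 373
order_id=90: ✓ → 541
order_id=91: ✓ → 85
north_sum = 364 + 452 + 309 + 550 + 23 + 132 + 244 + 519 + 373 + 541 + 85 = 3592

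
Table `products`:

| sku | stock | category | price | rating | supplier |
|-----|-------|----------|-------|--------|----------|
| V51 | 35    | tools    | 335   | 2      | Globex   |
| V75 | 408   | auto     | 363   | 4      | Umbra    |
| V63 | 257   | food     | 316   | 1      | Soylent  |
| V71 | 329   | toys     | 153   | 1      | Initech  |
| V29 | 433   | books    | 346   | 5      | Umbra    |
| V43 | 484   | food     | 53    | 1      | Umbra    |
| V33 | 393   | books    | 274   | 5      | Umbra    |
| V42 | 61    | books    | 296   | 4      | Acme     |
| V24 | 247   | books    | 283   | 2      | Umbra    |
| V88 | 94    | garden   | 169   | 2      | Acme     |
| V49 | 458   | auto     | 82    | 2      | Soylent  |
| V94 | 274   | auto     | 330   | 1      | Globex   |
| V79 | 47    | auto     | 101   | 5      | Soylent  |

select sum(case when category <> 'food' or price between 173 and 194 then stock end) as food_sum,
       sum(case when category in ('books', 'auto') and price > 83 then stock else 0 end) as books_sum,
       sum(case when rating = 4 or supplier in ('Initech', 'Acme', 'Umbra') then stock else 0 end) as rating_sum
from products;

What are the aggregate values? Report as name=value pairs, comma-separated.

[food_sum: category <> 'food' or price between 173 and 194]
sku=V51: ✓ → 35
sku=V75: ✓ → 408
sku=V63: ✗
sku=V71: ✓ → 329
sku=V29: ✓ → 433
sku=V43: ✗
sku=V33: ✓ → 393
sku=V42: ✓ → 61
sku=V24: ✓ → 247
sku=V88: ✓ → 94
sku=V49: ✓ → 458
sku=V94: ✓ → 274
sku=V79: ✓ → 47
food_sum = 35 + 408 + 329 + 433 + 393 + 61 + 247 + 94 + 458 + 274 + 47 = 2779
—
[books_sum: category in ('books', 'auto') and price > 83]
sku=V51: ✗
sku=V75: ✓ → 408
sku=V63: ✗
sku=V71: ✗
sku=V29: ✓ → 433
sku=V43: ✗
sku=V33: ✓ → 393
sku=V42: ✓ → 61
sku=V24: ✓ → 247
sku=V88: ✗
sku=V49: ✗
sku=V94: ✓ → 274
sku=V79: ✓ → 47
books_sum = 408 + 433 + 393 + 61 + 247 + 274 + 47 = 1863
—
[rating_sum: rating = 4 or supplier in ('Initech', 'Acme', 'Umbra')]
sku=V51: ✗
sku=V75: ✓ → 408
sku=V63: ✗
sku=V71: ✓ → 329
sku=V29: ✓ → 433
sku=V43: ✓ → 484
sku=V33: ✓ → 393
sku=V42: ✓ → 61
sku=V24: ✓ → 247
sku=V88: ✓ → 94
sku=V49: ✗
sku=V94: ✗
sku=V79: ✗
rating_sum = 408 + 329 + 433 + 484 + 393 + 61 + 247 + 94 = 2449

food_sum=2779, books_sum=1863, rating_sum=2449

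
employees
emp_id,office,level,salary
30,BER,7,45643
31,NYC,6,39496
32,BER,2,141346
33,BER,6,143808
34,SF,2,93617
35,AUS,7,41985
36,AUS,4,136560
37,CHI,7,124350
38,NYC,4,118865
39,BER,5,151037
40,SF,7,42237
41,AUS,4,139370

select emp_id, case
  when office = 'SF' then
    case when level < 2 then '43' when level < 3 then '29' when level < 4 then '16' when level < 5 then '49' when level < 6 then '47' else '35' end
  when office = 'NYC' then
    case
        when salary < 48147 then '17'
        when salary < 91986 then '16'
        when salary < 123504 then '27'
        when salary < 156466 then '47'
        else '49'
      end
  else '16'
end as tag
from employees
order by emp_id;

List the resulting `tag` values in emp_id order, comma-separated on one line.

16, 17, 16, 16, 29, 16, 16, 16, 27, 16, 35, 16

emp_id=30: office='BER' → outer ELSE → 16
emp_id=31: office='NYC' → inner[salary < 48147] → 17
emp_id=32: office='BER' → outer ELSE → 16
emp_id=33: office='BER' → outer ELSE → 16
emp_id=34: office='SF' → inner[level < 3] → 29
emp_id=35: office='AUS' → outer ELSE → 16
emp_id=36: office='AUS' → outer ELSE → 16
emp_id=37: office='CHI' → outer ELSE → 16
emp_id=38: office='NYC' → inner[salary < 123504] → 27
emp_id=39: office='BER' → outer ELSE → 16
emp_id=40: office='SF' → inner[ELSE] → 35
emp_id=41: office='AUS' → outer ELSE → 16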